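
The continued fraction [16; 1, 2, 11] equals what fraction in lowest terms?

567/34

Fold from the inside: start with 11/1.
  2 + 1/11 = 23/11
  1 + 11/23 = 34/23
  16 + 23/34 = 567/34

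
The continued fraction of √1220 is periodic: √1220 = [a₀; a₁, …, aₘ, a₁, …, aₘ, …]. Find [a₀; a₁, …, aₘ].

[34; 1, 12, 1, 68]

a₀ = ⌊√1220⌋ = 34.
With m₀=0, d₀=1 and mₖ₊₁ = dₖaₖ − mₖ, dₖ₊₁ = (n − mₖ₊₁²)/dₖ, aₖ₊₁ = ⌊(a₀+mₖ₊₁)/dₖ₊₁⌋:
  k=1: m=34, d=64, a=1
  k=2: m=30, d=5, a=12
  k=3: m=30, d=64, a=1
  k=4: m=34, d=1, a=68
d=1 and a=2a₀=68 at k=4, so the next step gives (m, d) = (34, 64) again — its k=1 value — and the period has length 4.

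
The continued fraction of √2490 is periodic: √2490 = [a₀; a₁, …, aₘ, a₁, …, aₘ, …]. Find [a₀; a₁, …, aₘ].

[49; 1, 8, 1, 98]

a₀ = ⌊√2490⌋ = 49.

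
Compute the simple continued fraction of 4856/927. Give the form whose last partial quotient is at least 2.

4856 = 5·927 + 221
927 = 4·221 + 43
221 = 5·43 + 6
43 = 7·6 + 1
6 = 6·1 + 0  (stop)
So 4856/927 = [5; 4, 5, 7, 6].

[5; 4, 5, 7, 6]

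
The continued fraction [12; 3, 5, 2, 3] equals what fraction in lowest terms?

1490/121

Fold from the inside: start with 3/1.
  2 + 1/3 = 7/3
  5 + 3/7 = 38/7
  3 + 7/38 = 121/38
  12 + 38/121 = 1490/121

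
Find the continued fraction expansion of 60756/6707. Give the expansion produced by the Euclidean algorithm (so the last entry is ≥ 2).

[9; 17, 15, 8, 1, 2]

60756 = 9*6707 + 393
6707 = 17*393 + 26
393 = 15*26 + 3
26 = 8*3 + 2
3 = 1*2 + 1
2 = 2*1 + 0  (stop)
So 60756/6707 = [9; 17, 15, 8, 1, 2].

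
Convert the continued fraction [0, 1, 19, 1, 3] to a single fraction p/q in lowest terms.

Using pₖ = aₖpₖ₋₁ + pₖ₋₂ and qₖ = aₖqₖ₋₁ + qₖ₋₂:
  k=0: a=0, p=0, q=1
  k=1: a=1, p=1, q=1
  k=2: a=19, p=19, q=20
  k=3: a=1, p=20, q=21
  k=4: a=3, p=79, q=83

79/83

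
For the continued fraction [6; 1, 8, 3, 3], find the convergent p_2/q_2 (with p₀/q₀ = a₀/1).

62/9

Using pₖ = aₖpₖ₋₁ + pₖ₋₂, qₖ = aₖqₖ₋₁ + qₖ₋₂ (with p₋₁=1, p₋₂=0, q₋₁=0, q₋₂=1):
  k=0: a=6, p=6, q=1
  k=1: a=1, p=7, q=1
  k=2: a=8, p=62, q=9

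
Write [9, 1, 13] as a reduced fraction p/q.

139/14

Fold from the inside: start with 13/1.
  1 + 1/13 = 14/13
  9 + 13/14 = 139/14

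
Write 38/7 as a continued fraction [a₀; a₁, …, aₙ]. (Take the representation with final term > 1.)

[5; 2, 3]

38 = 5·7 + 3
7 = 2·3 + 1
3 = 3·1 + 0  (stop)
So 38/7 = [5; 2, 3].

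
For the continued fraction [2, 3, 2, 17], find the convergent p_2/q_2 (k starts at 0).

16/7

Using pₖ = aₖpₖ₋₁ + pₖ₋₂, qₖ = aₖqₖ₋₁ + qₖ₋₂ (with p₋₁=1, p₋₂=0, q₋₁=0, q₋₂=1):
  k=0: a=2, p=2, q=1
  k=1: a=3, p=7, q=3
  k=2: a=2, p=16, q=7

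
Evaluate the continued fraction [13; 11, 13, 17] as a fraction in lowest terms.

32189/2459

Fold from the inside: start with 17/1.
  13 + 1/17 = 222/17
  11 + 17/222 = 2459/222
  13 + 222/2459 = 32189/2459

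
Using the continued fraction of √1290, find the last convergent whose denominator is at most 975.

30996/863

√1290 = [35; 1, 10, 1, 70, …] (period length 4).
Convergents:
  p_0/q_0 = 35/1
  p_1/q_1 = 36/1
  p_2/q_2 = 395/11
  p_3/q_3 = 431/12
  p_4/q_4 = 30565/851
  p_5/q_5 = 30996/863
  p_6/q_6 = 340525/9481
q_5 = 863 ≤ 975 < 9481 = q_6, so the answer is 30996/863.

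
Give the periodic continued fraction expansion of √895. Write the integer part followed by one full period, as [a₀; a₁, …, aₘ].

a₀ = ⌊√895⌋ = 29.
With m₀=0, d₀=1 and mₖ₊₁ = dₖaₖ − mₖ, dₖ₊₁ = (n − mₖ₊₁²)/dₖ, aₖ₊₁ = ⌊(a₀+mₖ₊₁)/dₖ₊₁⌋:
  k=1: m=29, d=54, a=1
  k=2: m=25, d=5, a=10
  k=3: m=25, d=54, a=1
  k=4: m=29, d=1, a=58
d=1 and a=2a₀=58 at k=4, so the next step gives (m, d) = (29, 54) again — its k=1 value — and the period has length 4.

[29; 1, 10, 1, 58]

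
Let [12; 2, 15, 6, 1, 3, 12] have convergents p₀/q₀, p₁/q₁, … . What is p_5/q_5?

10549/845

Using pₖ = aₖpₖ₋₁ + pₖ₋₂, qₖ = aₖqₖ₋₁ + qₖ₋₂ (with p₋₁=1, p₋₂=0, q₋₁=0, q₋₂=1):
  k=0: a=12, p=12, q=1
  k=1: a=2, p=25, q=2
  k=2: a=15, p=387, q=31
  k=3: a=6, p=2347, q=188
  k=4: a=1, p=2734, q=219
  k=5: a=3, p=10549, q=845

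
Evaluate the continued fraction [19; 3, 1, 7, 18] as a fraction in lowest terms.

Fold from the inside: start with 18/1.
  7 + 1/18 = 127/18
  1 + 18/127 = 145/127
  3 + 127/145 = 562/145
  19 + 145/562 = 10823/562

10823/562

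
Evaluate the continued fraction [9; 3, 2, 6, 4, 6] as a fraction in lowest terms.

10840/1167

Using pₖ = aₖpₖ₋₁ + pₖ₋₂ and qₖ = aₖqₖ₋₁ + qₖ₋₂:
  k=0: a=9, p=9, q=1
  k=1: a=3, p=28, q=3
  k=2: a=2, p=65, q=7
  k=3: a=6, p=418, q=45
  k=4: a=4, p=1737, q=187
  k=5: a=6, p=10840, q=1167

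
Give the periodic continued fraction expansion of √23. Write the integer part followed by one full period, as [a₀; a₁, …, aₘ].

a₀ = ⌊√23⌋ = 4.
With m₀=0, d₀=1 and mₖ₊₁ = dₖaₖ − mₖ, dₖ₊₁ = (n − mₖ₊₁²)/dₖ, aₖ₊₁ = ⌊(a₀+mₖ₊₁)/dₖ₊₁⌋:
  k=1: m=4, d=7, a=1
  k=2: m=3, d=2, a=3
  k=3: m=3, d=7, a=1
  k=4: m=4, d=1, a=8
d=1 and a=2a₀=8 at k=4, so the next step gives (m, d) = (4, 7) again — its k=1 value — and the period has length 4.

[4; 1, 3, 1, 8]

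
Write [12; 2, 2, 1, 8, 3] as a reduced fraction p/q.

2361/190

Using pₖ = aₖpₖ₋₁ + pₖ₋₂ and qₖ = aₖqₖ₋₁ + qₖ₋₂:
  k=0: a=12, p=12, q=1
  k=1: a=2, p=25, q=2
  k=2: a=2, p=62, q=5
  k=3: a=1, p=87, q=7
  k=4: a=8, p=758, q=61
  k=5: a=3, p=2361, q=190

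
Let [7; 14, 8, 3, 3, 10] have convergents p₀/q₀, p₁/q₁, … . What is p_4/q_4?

Using pₖ = aₖpₖ₋₁ + pₖ₋₂, qₖ = aₖqₖ₋₁ + qₖ₋₂ (with p₋₁=1, p₋₂=0, q₋₁=0, q₋₂=1):
  k=0: a=7, p=7, q=1
  k=1: a=14, p=99, q=14
  k=2: a=8, p=799, q=113
  k=3: a=3, p=2496, q=353
  k=4: a=3, p=8287, q=1172

8287/1172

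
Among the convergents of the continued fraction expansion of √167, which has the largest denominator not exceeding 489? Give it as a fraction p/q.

√167 = [12; 1, 11, 1, 24, …] (period length 4).
Convergents:
  p_0/q_0 = 12/1
  p_1/q_1 = 13/1
  p_2/q_2 = 155/12
  p_3/q_3 = 168/13
  p_4/q_4 = 4187/324
  p_5/q_5 = 4355/337
  p_6/q_6 = 52092/4031
q_5 = 337 ≤ 489 < 4031 = q_6, so the answer is 4355/337.

4355/337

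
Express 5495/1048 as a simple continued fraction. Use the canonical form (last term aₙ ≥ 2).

[5; 4, 9, 9, 3]

5495 = 5·1048 + 255
1048 = 4·255 + 28
255 = 9·28 + 3
28 = 9·3 + 1
3 = 3·1 + 0  (stop)
So 5495/1048 = [5; 4, 9, 9, 3].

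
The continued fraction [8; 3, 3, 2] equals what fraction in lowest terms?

191/23

Fold from the inside: start with 2/1.
  3 + 1/2 = 7/2
  3 + 2/7 = 23/7
  8 + 7/23 = 191/23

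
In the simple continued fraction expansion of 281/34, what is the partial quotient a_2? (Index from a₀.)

281 = 8·34 + 9   →  a_0 = 8
34 = 3·9 + 7   →  a_1 = 3
9 = 1·7 + 2   →  a_2 = 1

1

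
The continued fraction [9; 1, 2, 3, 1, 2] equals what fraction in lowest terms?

349/36

Using pₖ = aₖpₖ₋₁ + pₖ₋₂ and qₖ = aₖqₖ₋₁ + qₖ₋₂:
  k=0: a=9, p=9, q=1
  k=1: a=1, p=10, q=1
  k=2: a=2, p=29, q=3
  k=3: a=3, p=97, q=10
  k=4: a=1, p=126, q=13
  k=5: a=2, p=349, q=36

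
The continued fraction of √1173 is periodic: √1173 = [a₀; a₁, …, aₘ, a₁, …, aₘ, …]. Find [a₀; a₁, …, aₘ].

[34; 4, 68]

a₀ = ⌊√1173⌋ = 34.
With m₀=0, d₀=1 and mₖ₊₁ = dₖaₖ − mₖ, dₖ₊₁ = (n − mₖ₊₁²)/dₖ, aₖ₊₁ = ⌊(a₀+mₖ₊₁)/dₖ₊₁⌋:
  k=1: m=34, d=17, a=4
  k=2: m=34, d=1, a=68
d=1 and a=2a₀=68 at k=2, so the next step gives (m, d) = (34, 17) again — its k=1 value — and the period has length 2.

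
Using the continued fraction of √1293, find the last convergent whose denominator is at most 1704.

61237/1703

√1293 = [35; 1, 22, 1, 70, …] (period length 4).
Convergents:
  p_0/q_0 = 35/1
  p_1/q_1 = 36/1
  p_2/q_2 = 827/23
  p_3/q_3 = 863/24
  p_4/q_4 = 61237/1703
  p_5/q_5 = 62100/1727
q_4 = 1703 ≤ 1704 < 1727 = q_5, so the answer is 61237/1703.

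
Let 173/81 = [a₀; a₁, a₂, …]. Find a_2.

2

173 = 2·81 + 11   →  a_0 = 2
81 = 7·11 + 4   →  a_1 = 7
11 = 2·4 + 3   →  a_2 = 2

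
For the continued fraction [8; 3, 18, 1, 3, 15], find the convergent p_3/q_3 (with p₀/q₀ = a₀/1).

Using pₖ = aₖpₖ₋₁ + pₖ₋₂, qₖ = aₖqₖ₋₁ + qₖ₋₂ (with p₋₁=1, p₋₂=0, q₋₁=0, q₋₂=1):
  k=0: a=8, p=8, q=1
  k=1: a=3, p=25, q=3
  k=2: a=18, p=458, q=55
  k=3: a=1, p=483, q=58

483/58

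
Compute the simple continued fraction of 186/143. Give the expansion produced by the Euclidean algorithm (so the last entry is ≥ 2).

[1; 3, 3, 14]

186 = 1*143 + 43
143 = 3*43 + 14
43 = 3*14 + 1
14 = 14*1 + 0  (stop)
So 186/143 = [1; 3, 3, 14].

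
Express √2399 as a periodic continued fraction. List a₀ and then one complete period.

a₀ = ⌊√2399⌋ = 48.
With m₀=0, d₀=1 and mₖ₊₁ = dₖaₖ − mₖ, dₖ₊₁ = (n − mₖ₊₁²)/dₖ, aₖ₊₁ = ⌊(a₀+mₖ₊₁)/dₖ₊₁⌋:
  k=1: m=48, d=95, a=1
  k=2: m=47, d=2, a=47
  k=3: m=47, d=95, a=1
  k=4: m=48, d=1, a=96
d=1 and a=2a₀=96 at k=4, so the next step gives (m, d) = (48, 95) again — its k=1 value — and the period has length 4.

[48; 1, 47, 1, 96]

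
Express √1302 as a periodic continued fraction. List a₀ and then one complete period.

[36; 12, 72]

a₀ = ⌊√1302⌋ = 36.
With m₀=0, d₀=1 and mₖ₊₁ = dₖaₖ − mₖ, dₖ₊₁ = (n − mₖ₊₁²)/dₖ, aₖ₊₁ = ⌊(a₀+mₖ₊₁)/dₖ₊₁⌋:
  k=1: m=36, d=6, a=12
  k=2: m=36, d=1, a=72
d=1 and a=2a₀=72 at k=2, so the next step gives (m, d) = (36, 6) again — its k=1 value — and the period has length 2.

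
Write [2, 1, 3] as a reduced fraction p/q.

Using pₖ = aₖpₖ₋₁ + pₖ₋₂ and qₖ = aₖqₖ₋₁ + qₖ₋₂:
  k=0: a=2, p=2, q=1
  k=1: a=1, p=3, q=1
  k=2: a=3, p=11, q=4

11/4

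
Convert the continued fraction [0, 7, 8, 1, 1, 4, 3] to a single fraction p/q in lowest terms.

248/1765

Fold from the inside: start with 3/1.
  4 + 1/3 = 13/3
  1 + 3/13 = 16/13
  1 + 13/16 = 29/16
  8 + 16/29 = 248/29
  7 + 29/248 = 1765/248
  0 + 248/1765 = 248/1765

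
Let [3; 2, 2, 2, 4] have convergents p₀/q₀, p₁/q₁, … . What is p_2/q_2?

17/5

Using pₖ = aₖpₖ₋₁ + pₖ₋₂, qₖ = aₖqₖ₋₁ + qₖ₋₂ (with p₋₁=1, p₋₂=0, q₋₁=0, q₋₂=1):
  k=0: a=3, p=3, q=1
  k=1: a=2, p=7, q=2
  k=2: a=2, p=17, q=5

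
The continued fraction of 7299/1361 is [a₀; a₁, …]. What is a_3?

7299 = 5·1361 + 494   →  a_0 = 5
1361 = 2·494 + 373   →  a_1 = 2
494 = 1·373 + 121   →  a_2 = 1
373 = 3·121 + 10   →  a_3 = 3

3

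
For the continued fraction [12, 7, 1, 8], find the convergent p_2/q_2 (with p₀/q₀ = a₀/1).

97/8

Using pₖ = aₖpₖ₋₁ + pₖ₋₂, qₖ = aₖqₖ₋₁ + qₖ₋₂ (with p₋₁=1, p₋₂=0, q₋₁=0, q₋₂=1):
  k=0: a=12, p=12, q=1
  k=1: a=7, p=85, q=7
  k=2: a=1, p=97, q=8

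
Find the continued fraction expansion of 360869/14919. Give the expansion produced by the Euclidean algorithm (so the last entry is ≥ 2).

360869 = 24·14919 + 2813
14919 = 5·2813 + 854
2813 = 3·854 + 251
854 = 3·251 + 101
251 = 2·101 + 49
101 = 2·49 + 3
49 = 16·3 + 1
3 = 3·1 + 0  (stop)
So 360869/14919 = [24; 5, 3, 3, 2, 2, 16, 3].

[24; 5, 3, 3, 2, 2, 16, 3]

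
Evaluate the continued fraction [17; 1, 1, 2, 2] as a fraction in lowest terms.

Using pₖ = aₖpₖ₋₁ + pₖ₋₂ and qₖ = aₖqₖ₋₁ + qₖ₋₂:
  k=0: a=17, p=17, q=1
  k=1: a=1, p=18, q=1
  k=2: a=1, p=35, q=2
  k=3: a=2, p=88, q=5
  k=4: a=2, p=211, q=12

211/12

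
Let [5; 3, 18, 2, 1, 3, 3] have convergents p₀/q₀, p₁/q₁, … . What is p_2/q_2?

293/55

Using pₖ = aₖpₖ₋₁ + pₖ₋₂, qₖ = aₖqₖ₋₁ + qₖ₋₂ (with p₋₁=1, p₋₂=0, q₋₁=0, q₋₂=1):
  k=0: a=5, p=5, q=1
  k=1: a=3, p=16, q=3
  k=2: a=18, p=293, q=55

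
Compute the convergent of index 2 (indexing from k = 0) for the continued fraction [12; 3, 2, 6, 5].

Using pₖ = aₖpₖ₋₁ + pₖ₋₂, qₖ = aₖqₖ₋₁ + qₖ₋₂ (with p₋₁=1, p₋₂=0, q₋₁=0, q₋₂=1):
  k=0: a=12, p=12, q=1
  k=1: a=3, p=37, q=3
  k=2: a=2, p=86, q=7

86/7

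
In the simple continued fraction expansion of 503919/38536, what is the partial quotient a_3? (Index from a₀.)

17

503919 = 13·38536 + 2951   →  a_0 = 13
38536 = 13·2951 + 173   →  a_1 = 13
2951 = 17·173 + 10   →  a_2 = 17
173 = 17·10 + 3   →  a_3 = 17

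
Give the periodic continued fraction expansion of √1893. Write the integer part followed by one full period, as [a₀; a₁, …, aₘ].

[43; 1, 1, 28, 1, 1, 86]

a₀ = ⌊√1893⌋ = 43.
With m₀=0, d₀=1 and mₖ₊₁ = dₖaₖ − mₖ, dₖ₊₁ = (n − mₖ₊₁²)/dₖ, aₖ₊₁ = ⌊(a₀+mₖ₊₁)/dₖ₊₁⌋:
  k=1: m=43, d=44, a=1
  k=2: m=1, d=43, a=1
  k=3: m=42, d=3, a=28
  k=4: m=42, d=43, a=1
  k=5: m=1, d=44, a=1
  k=6: m=43, d=1, a=86
d=1 and a=2a₀=86 at k=6, so the next step gives (m, d) = (43, 44) again — its k=1 value — and the period has length 6.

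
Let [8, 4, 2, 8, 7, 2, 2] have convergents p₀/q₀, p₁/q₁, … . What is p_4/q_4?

Using pₖ = aₖpₖ₋₁ + pₖ₋₂, qₖ = aₖqₖ₋₁ + qₖ₋₂ (with p₋₁=1, p₋₂=0, q₋₁=0, q₋₂=1):
  k=0: a=8, p=8, q=1
  k=1: a=4, p=33, q=4
  k=2: a=2, p=74, q=9
  k=3: a=8, p=625, q=76
  k=4: a=7, p=4449, q=541

4449/541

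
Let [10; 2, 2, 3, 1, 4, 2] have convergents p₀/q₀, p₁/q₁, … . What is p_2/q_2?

Using pₖ = aₖpₖ₋₁ + pₖ₋₂, qₖ = aₖqₖ₋₁ + qₖ₋₂ (with p₋₁=1, p₋₂=0, q₋₁=0, q₋₂=1):
  k=0: a=10, p=10, q=1
  k=1: a=2, p=21, q=2
  k=2: a=2, p=52, q=5

52/5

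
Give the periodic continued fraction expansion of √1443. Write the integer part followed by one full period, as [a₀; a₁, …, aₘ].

[37; 1, 74]

a₀ = ⌊√1443⌋ = 37.
With m₀=0, d₀=1 and mₖ₊₁ = dₖaₖ − mₖ, dₖ₊₁ = (n − mₖ₊₁²)/dₖ, aₖ₊₁ = ⌊(a₀+mₖ₊₁)/dₖ₊₁⌋:
  k=1: m=37, d=74, a=1
  k=2: m=37, d=1, a=74
d=1 and a=2a₀=74 at k=2, so the next step gives (m, d) = (37, 74) again — its k=1 value — and the period has length 2.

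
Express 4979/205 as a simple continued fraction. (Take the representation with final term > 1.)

4979 = 24·205 + 59
205 = 3·59 + 28
59 = 2·28 + 3
28 = 9·3 + 1
3 = 3·1 + 0  (stop)
So 4979/205 = [24; 3, 2, 9, 3].

[24; 3, 2, 9, 3]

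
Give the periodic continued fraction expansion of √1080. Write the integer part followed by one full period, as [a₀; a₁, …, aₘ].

a₀ = ⌊√1080⌋ = 32.

[32; 1, 6, 3, 6, 1, 64]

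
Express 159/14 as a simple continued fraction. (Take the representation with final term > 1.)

[11; 2, 1, 4]

159 = 11×14 + 5
14 = 2×5 + 4
5 = 1×4 + 1
4 = 4×1 + 0  (stop)
So 159/14 = [11; 2, 1, 4].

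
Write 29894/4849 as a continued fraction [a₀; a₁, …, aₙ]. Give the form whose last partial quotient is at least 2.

[6; 6, 16, 3, 16]

29894 = 6*4849 + 800
4849 = 6*800 + 49
800 = 16*49 + 16
49 = 3*16 + 1
16 = 16*1 + 0  (stop)
So 29894/4849 = [6; 6, 16, 3, 16].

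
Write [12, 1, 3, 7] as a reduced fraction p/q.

Using pₖ = aₖpₖ₋₁ + pₖ₋₂ and qₖ = aₖqₖ₋₁ + qₖ₋₂:
  k=0: a=12, p=12, q=1
  k=1: a=1, p=13, q=1
  k=2: a=3, p=51, q=4
  k=3: a=7, p=370, q=29

370/29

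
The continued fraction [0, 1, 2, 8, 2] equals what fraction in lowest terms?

Using pₖ = aₖpₖ₋₁ + pₖ₋₂ and qₖ = aₖqₖ₋₁ + qₖ₋₂:
  k=0: a=0, p=0, q=1
  k=1: a=1, p=1, q=1
  k=2: a=2, p=2, q=3
  k=3: a=8, p=17, q=25
  k=4: a=2, p=36, q=53

36/53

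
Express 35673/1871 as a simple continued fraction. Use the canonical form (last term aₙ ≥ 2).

35673 = 19·1871 + 124
1871 = 15·124 + 11
124 = 11·11 + 3
11 = 3·3 + 2
3 = 1·2 + 1
2 = 2·1 + 0  (stop)
So 35673/1871 = [19; 15, 11, 3, 1, 2].

[19; 15, 11, 3, 1, 2]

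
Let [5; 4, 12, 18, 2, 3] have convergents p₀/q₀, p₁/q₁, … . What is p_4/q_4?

Using pₖ = aₖpₖ₋₁ + pₖ₋₂, qₖ = aₖqₖ₋₁ + qₖ₋₂ (with p₋₁=1, p₋₂=0, q₋₁=0, q₋₂=1):
  k=0: a=5, p=5, q=1
  k=1: a=4, p=21, q=4
  k=2: a=12, p=257, q=49
  k=3: a=18, p=4647, q=886
  k=4: a=2, p=9551, q=1821

9551/1821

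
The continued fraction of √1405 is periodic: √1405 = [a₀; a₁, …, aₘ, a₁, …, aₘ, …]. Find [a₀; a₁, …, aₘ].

a₀ = ⌊√1405⌋ = 37.
With m₀=0, d₀=1 and mₖ₊₁ = dₖaₖ − mₖ, dₖ₊₁ = (n − mₖ₊₁²)/dₖ, aₖ₊₁ = ⌊(a₀+mₖ₊₁)/dₖ₊₁⌋:
  k=1: m=37, d=36, a=2
  k=2: m=35, d=5, a=14
  k=3: m=35, d=36, a=2
  k=4: m=37, d=1, a=74
d=1 and a=2a₀=74 at k=4, so the next step gives (m, d) = (37, 36) again — its k=1 value — and the period has length 4.

[37; 2, 14, 2, 74]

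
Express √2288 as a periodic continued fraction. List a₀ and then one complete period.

[47; 1, 4, 1, 94]

a₀ = ⌊√2288⌋ = 47.
With m₀=0, d₀=1 and mₖ₊₁ = dₖaₖ − mₖ, dₖ₊₁ = (n − mₖ₊₁²)/dₖ, aₖ₊₁ = ⌊(a₀+mₖ₊₁)/dₖ₊₁⌋:
  k=1: m=47, d=79, a=1
  k=2: m=32, d=16, a=4
  k=3: m=32, d=79, a=1
  k=4: m=47, d=1, a=94
d=1 and a=2a₀=94 at k=4, so the next step gives (m, d) = (47, 79) again — its k=1 value — and the period has length 4.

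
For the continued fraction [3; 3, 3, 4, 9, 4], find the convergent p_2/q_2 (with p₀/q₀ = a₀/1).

Using pₖ = aₖpₖ₋₁ + pₖ₋₂, qₖ = aₖqₖ₋₁ + qₖ₋₂ (with p₋₁=1, p₋₂=0, q₋₁=0, q₋₂=1):
  k=0: a=3, p=3, q=1
  k=1: a=3, p=10, q=3
  k=2: a=3, p=33, q=10

33/10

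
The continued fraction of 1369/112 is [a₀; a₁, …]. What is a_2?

1369 = 12·112 + 25   →  a_0 = 12
112 = 4·25 + 12   →  a_1 = 4
25 = 2·12 + 1   →  a_2 = 2

2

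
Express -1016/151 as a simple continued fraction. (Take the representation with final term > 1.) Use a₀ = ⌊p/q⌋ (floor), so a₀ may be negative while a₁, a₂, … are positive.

[-7; 3, 1, 2, 6, 2]

-1016 = -7×151 + 41
151 = 3×41 + 28
41 = 1×28 + 13
28 = 2×13 + 2
13 = 6×2 + 1
2 = 2×1 + 0  (stop)
So -1016/151 = [-7; 3, 1, 2, 6, 2].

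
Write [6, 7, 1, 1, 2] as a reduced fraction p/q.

Using pₖ = aₖpₖ₋₁ + pₖ₋₂ and qₖ = aₖqₖ₋₁ + qₖ₋₂:
  k=0: a=6, p=6, q=1
  k=1: a=7, p=43, q=7
  k=2: a=1, p=49, q=8
  k=3: a=1, p=92, q=15
  k=4: a=2, p=233, q=38

233/38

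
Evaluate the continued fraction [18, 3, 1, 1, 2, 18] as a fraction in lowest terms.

Fold from the inside: start with 18/1.
  2 + 1/18 = 37/18
  1 + 18/37 = 55/37
  1 + 37/55 = 92/55
  3 + 55/92 = 331/92
  18 + 92/331 = 6050/331

6050/331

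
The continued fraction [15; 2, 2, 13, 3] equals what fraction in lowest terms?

3173/206

Fold from the inside: start with 3/1.
  13 + 1/3 = 40/3
  2 + 3/40 = 83/40
  2 + 40/83 = 206/83
  15 + 83/206 = 3173/206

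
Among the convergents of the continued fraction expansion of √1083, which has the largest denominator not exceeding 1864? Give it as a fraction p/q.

√1083 = [32; 1, 9, 1, 64, …] (period length 4).
Convergents:
  p_0/q_0 = 32/1
  p_1/q_1 = 33/1
  p_2/q_2 = 329/10
  p_3/q_3 = 362/11
  p_4/q_4 = 23497/714
  p_5/q_5 = 23859/725
  p_6/q_6 = 238228/7239
q_5 = 725 ≤ 1864 < 7239 = q_6, so the answer is 23859/725.

23859/725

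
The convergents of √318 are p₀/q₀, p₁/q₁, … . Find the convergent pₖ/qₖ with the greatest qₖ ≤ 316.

√318 = [17; 1, 4, 1, 34, …] (period length 4).
Convergents:
  p_0/q_0 = 17/1
  p_1/q_1 = 18/1
  p_2/q_2 = 89/5
  p_3/q_3 = 107/6
  p_4/q_4 = 3727/209
  p_5/q_5 = 3834/215
  p_6/q_6 = 19063/1069
q_5 = 215 ≤ 316 < 1069 = q_6, so the answer is 3834/215.

3834/215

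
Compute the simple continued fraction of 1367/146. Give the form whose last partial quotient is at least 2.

1367 = 9·146 + 53
146 = 2·53 + 40
53 = 1·40 + 13
40 = 3·13 + 1
13 = 13·1 + 0  (stop)
So 1367/146 = [9; 2, 1, 3, 13].

[9; 2, 1, 3, 13]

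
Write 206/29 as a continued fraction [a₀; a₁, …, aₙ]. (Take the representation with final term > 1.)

[7; 9, 1, 2]

206 = 7·29 + 3
29 = 9·3 + 2
3 = 1·2 + 1
2 = 2·1 + 0  (stop)
So 206/29 = [7; 9, 1, 2].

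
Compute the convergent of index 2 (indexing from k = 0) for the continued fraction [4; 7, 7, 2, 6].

207/50

Using pₖ = aₖpₖ₋₁ + pₖ₋₂, qₖ = aₖqₖ₋₁ + qₖ₋₂ (with p₋₁=1, p₋₂=0, q₋₁=0, q₋₂=1):
  k=0: a=4, p=4, q=1
  k=1: a=7, p=29, q=7
  k=2: a=7, p=207, q=50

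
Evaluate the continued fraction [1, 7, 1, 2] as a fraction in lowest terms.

26/23

Using pₖ = aₖpₖ₋₁ + pₖ₋₂ and qₖ = aₖqₖ₋₁ + qₖ₋₂:
  k=0: a=1, p=1, q=1
  k=1: a=7, p=8, q=7
  k=2: a=1, p=9, q=8
  k=3: a=2, p=26, q=23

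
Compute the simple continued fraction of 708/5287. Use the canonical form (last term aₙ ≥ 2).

[0; 7, 2, 7, 5, 9]

708 = 0*5287 + 708
5287 = 7*708 + 331
708 = 2*331 + 46
331 = 7*46 + 9
46 = 5*9 + 1
9 = 9*1 + 0  (stop)
So 708/5287 = [0; 7, 2, 7, 5, 9].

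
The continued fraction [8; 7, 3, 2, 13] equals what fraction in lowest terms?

5574/685

Using pₖ = aₖpₖ₋₁ + pₖ₋₂ and qₖ = aₖqₖ₋₁ + qₖ₋₂:
  k=0: a=8, p=8, q=1
  k=1: a=7, p=57, q=7
  k=2: a=3, p=179, q=22
  k=3: a=2, p=415, q=51
  k=4: a=13, p=5574, q=685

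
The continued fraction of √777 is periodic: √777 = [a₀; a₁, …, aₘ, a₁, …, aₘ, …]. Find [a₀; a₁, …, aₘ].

[27; 1, 6, 1, 54]

a₀ = ⌊√777⌋ = 27.
With m₀=0, d₀=1 and mₖ₊₁ = dₖaₖ − mₖ, dₖ₊₁ = (n − mₖ₊₁²)/dₖ, aₖ₊₁ = ⌊(a₀+mₖ₊₁)/dₖ₊₁⌋:
  k=1: m=27, d=48, a=1
  k=2: m=21, d=7, a=6
  k=3: m=21, d=48, a=1
  k=4: m=27, d=1, a=54
d=1 and a=2a₀=54 at k=4, so the next step gives (m, d) = (27, 48) again — its k=1 value — and the period has length 4.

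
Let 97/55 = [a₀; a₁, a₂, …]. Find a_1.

97 = 1·55 + 42   →  a_0 = 1
55 = 1·42 + 13   →  a_1 = 1

1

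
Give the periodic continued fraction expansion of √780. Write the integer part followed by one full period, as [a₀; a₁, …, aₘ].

a₀ = ⌊√780⌋ = 27.
With m₀=0, d₀=1 and mₖ₊₁ = dₖaₖ − mₖ, dₖ₊₁ = (n − mₖ₊₁²)/dₖ, aₖ₊₁ = ⌊(a₀+mₖ₊₁)/dₖ₊₁⌋:
  k=1: m=27, d=51, a=1
  k=2: m=24, d=4, a=12
  k=3: m=24, d=51, a=1
  k=4: m=27, d=1, a=54
d=1 and a=2a₀=54 at k=4, so the next step gives (m, d) = (27, 51) again — its k=1 value — and the period has length 4.

[27; 1, 12, 1, 54]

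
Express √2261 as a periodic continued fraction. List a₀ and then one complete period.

[47; 1, 1, 4, 1, 1, 94]

a₀ = ⌊√2261⌋ = 47.
With m₀=0, d₀=1 and mₖ₊₁ = dₖaₖ − mₖ, dₖ₊₁ = (n − mₖ₊₁²)/dₖ, aₖ₊₁ = ⌊(a₀+mₖ₊₁)/dₖ₊₁⌋:
  k=1: m=47, d=52, a=1
  k=2: m=5, d=43, a=1
  k=3: m=38, d=19, a=4
  k=4: m=38, d=43, a=1
  k=5: m=5, d=52, a=1
  k=6: m=47, d=1, a=94
d=1 and a=2a₀=94 at k=6, so the next step gives (m, d) = (47, 52) again — its k=1 value — and the period has length 6.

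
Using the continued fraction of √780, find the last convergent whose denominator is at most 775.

√780 = [27; 1, 12, 1, 54, …] (period length 4).
Convergents:
  p_0/q_0 = 27/1
  p_1/q_1 = 28/1
  p_2/q_2 = 363/13
  p_3/q_3 = 391/14
  p_4/q_4 = 21477/769
  p_5/q_5 = 21868/783
q_4 = 769 ≤ 775 < 783 = q_5, so the answer is 21477/769.

21477/769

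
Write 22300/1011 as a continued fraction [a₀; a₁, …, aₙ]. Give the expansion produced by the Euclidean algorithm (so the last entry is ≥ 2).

[22; 17, 2, 3, 8]

22300 = 22·1011 + 58
1011 = 17·58 + 25
58 = 2·25 + 8
25 = 3·8 + 1
8 = 8·1 + 0  (stop)
So 22300/1011 = [22; 17, 2, 3, 8].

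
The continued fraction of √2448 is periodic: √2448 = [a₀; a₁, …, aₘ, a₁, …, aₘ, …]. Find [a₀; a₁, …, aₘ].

[49; 2, 10, 2, 98]

a₀ = ⌊√2448⌋ = 49.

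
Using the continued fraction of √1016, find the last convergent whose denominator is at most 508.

16033/503

√1016 = [31; 1, 6, 1, 62, …] (period length 4).
Convergents:
  p_0/q_0 = 31/1
  p_1/q_1 = 32/1
  p_2/q_2 = 223/7
  p_3/q_3 = 255/8
  p_4/q_4 = 16033/503
  p_5/q_5 = 16288/511
q_4 = 503 ≤ 508 < 511 = q_5, so the answer is 16033/503.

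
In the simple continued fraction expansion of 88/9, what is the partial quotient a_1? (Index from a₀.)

1

88 = 9·9 + 7   →  a_0 = 9
9 = 1·7 + 2   →  a_1 = 1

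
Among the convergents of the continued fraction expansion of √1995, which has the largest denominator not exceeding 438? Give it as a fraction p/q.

12015/269

√1995 = [44; 1, 1, 1, 88, …] (period length 4).
Convergents:
  p_0/q_0 = 44/1
  p_1/q_1 = 45/1
  p_2/q_2 = 89/2
  p_3/q_3 = 134/3
  p_4/q_4 = 11881/266
  p_5/q_5 = 12015/269
  p_6/q_6 = 23896/535
q_5 = 269 ≤ 438 < 535 = q_6, so the answer is 12015/269.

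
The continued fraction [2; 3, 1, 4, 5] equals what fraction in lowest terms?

Using pₖ = aₖpₖ₋₁ + pₖ₋₂ and qₖ = aₖqₖ₋₁ + qₖ₋₂:
  k=0: a=2, p=2, q=1
  k=1: a=3, p=7, q=3
  k=2: a=1, p=9, q=4
  k=3: a=4, p=43, q=19
  k=4: a=5, p=224, q=99

224/99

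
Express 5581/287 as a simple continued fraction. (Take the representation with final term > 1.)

5581 = 19·287 + 128
287 = 2·128 + 31
128 = 4·31 + 4
31 = 7·4 + 3
4 = 1·3 + 1
3 = 3·1 + 0  (stop)
So 5581/287 = [19; 2, 4, 7, 1, 3].

[19; 2, 4, 7, 1, 3]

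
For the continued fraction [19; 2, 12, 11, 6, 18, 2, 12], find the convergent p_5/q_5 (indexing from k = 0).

Using pₖ = aₖpₖ₋₁ + pₖ₋₂, qₖ = aₖqₖ₋₁ + qₖ₋₂ (with p₋₁=1, p₋₂=0, q₋₁=0, q₋₂=1):
  k=0: a=19, p=19, q=1
  k=1: a=2, p=39, q=2
  k=2: a=12, p=487, q=25
  k=3: a=11, p=5396, q=277
  k=4: a=6, p=32863, q=1687
  k=5: a=18, p=596930, q=30643

596930/30643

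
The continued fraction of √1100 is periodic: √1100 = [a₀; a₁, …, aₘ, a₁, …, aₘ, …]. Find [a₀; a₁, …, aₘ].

[33; 6, 66]

a₀ = ⌊√1100⌋ = 33.
With m₀=0, d₀=1 and mₖ₊₁ = dₖaₖ − mₖ, dₖ₊₁ = (n − mₖ₊₁²)/dₖ, aₖ₊₁ = ⌊(a₀+mₖ₊₁)/dₖ₊₁⌋:
  k=1: m=33, d=11, a=6
  k=2: m=33, d=1, a=66
d=1 and a=2a₀=66 at k=2, so the next step gives (m, d) = (33, 11) again — its k=1 value — and the period has length 2.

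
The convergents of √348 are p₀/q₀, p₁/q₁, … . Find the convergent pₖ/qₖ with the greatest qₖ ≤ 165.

1567/84

√348 = [18; 1, 1, 1, 8, 1, 1, 1, 36, …] (period length 8).
Convergents:
  p_0/q_0 = 18/1
  p_1/q_1 = 19/1
  p_2/q_2 = 37/2
  p_3/q_3 = 56/3
  p_4/q_4 = 485/26
  p_5/q_5 = 541/29
  p_6/q_6 = 1026/55
  p_7/q_7 = 1567/84
  p_8/q_8 = 57438/3079
q_7 = 84 ≤ 165 < 3079 = q_8, so the answer is 1567/84.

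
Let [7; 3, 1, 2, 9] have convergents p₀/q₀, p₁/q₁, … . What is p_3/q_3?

Using pₖ = aₖpₖ₋₁ + pₖ₋₂, qₖ = aₖqₖ₋₁ + qₖ₋₂ (with p₋₁=1, p₋₂=0, q₋₁=0, q₋₂=1):
  k=0: a=7, p=7, q=1
  k=1: a=3, p=22, q=3
  k=2: a=1, p=29, q=4
  k=3: a=2, p=80, q=11

80/11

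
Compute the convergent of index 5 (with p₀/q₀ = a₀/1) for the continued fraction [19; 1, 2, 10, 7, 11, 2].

48229/2451

Using pₖ = aₖpₖ₋₁ + pₖ₋₂, qₖ = aₖqₖ₋₁ + qₖ₋₂ (with p₋₁=1, p₋₂=0, q₋₁=0, q₋₂=1):
  k=0: a=19, p=19, q=1
  k=1: a=1, p=20, q=1
  k=2: a=2, p=59, q=3
  k=3: a=10, p=610, q=31
  k=4: a=7, p=4329, q=220
  k=5: a=11, p=48229, q=2451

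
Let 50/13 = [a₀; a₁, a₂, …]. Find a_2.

50 = 3·13 + 11   →  a_0 = 3
13 = 1·11 + 2   →  a_1 = 1
11 = 5·2 + 1   →  a_2 = 5

5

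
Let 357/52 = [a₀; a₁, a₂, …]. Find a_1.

1

357 = 6·52 + 45   →  a_0 = 6
52 = 1·45 + 7   →  a_1 = 1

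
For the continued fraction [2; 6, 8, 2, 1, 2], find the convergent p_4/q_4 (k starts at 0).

Using pₖ = aₖpₖ₋₁ + pₖ₋₂, qₖ = aₖqₖ₋₁ + qₖ₋₂ (with p₋₁=1, p₋₂=0, q₋₁=0, q₋₂=1):
  k=0: a=2, p=2, q=1
  k=1: a=6, p=13, q=6
  k=2: a=8, p=106, q=49
  k=3: a=2, p=225, q=104
  k=4: a=1, p=331, q=153

331/153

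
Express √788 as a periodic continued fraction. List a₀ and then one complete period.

[28; 14, 56]

a₀ = ⌊√788⌋ = 28.
With m₀=0, d₀=1 and mₖ₊₁ = dₖaₖ − mₖ, dₖ₊₁ = (n − mₖ₊₁²)/dₖ, aₖ₊₁ = ⌊(a₀+mₖ₊₁)/dₖ₊₁⌋:
  k=1: m=28, d=4, a=14
  k=2: m=28, d=1, a=56
d=1 and a=2a₀=56 at k=2, so the next step gives (m, d) = (28, 4) again — its k=1 value — and the period has length 2.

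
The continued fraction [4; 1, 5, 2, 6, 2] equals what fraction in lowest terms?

Using pₖ = aₖpₖ₋₁ + pₖ₋₂ and qₖ = aₖqₖ₋₁ + qₖ₋₂:
  k=0: a=4, p=4, q=1
  k=1: a=1, p=5, q=1
  k=2: a=5, p=29, q=6
  k=3: a=2, p=63, q=13
  k=4: a=6, p=407, q=84
  k=5: a=2, p=877, q=181

877/181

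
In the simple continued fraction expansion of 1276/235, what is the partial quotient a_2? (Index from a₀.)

3

1276 = 5·235 + 101   →  a_0 = 5
235 = 2·101 + 33   →  a_1 = 2
101 = 3·33 + 2   →  a_2 = 3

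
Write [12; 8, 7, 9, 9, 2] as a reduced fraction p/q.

Fold from the inside: start with 2/1.
  9 + 1/2 = 19/2
  9 + 2/19 = 173/19
  7 + 19/173 = 1230/173
  8 + 173/1230 = 10013/1230
  12 + 1230/10013 = 121386/10013

121386/10013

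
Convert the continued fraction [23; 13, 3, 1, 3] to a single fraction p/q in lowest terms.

4592/199

Fold from the inside: start with 3/1.
  1 + 1/3 = 4/3
  3 + 3/4 = 15/4
  13 + 4/15 = 199/15
  23 + 15/199 = 4592/199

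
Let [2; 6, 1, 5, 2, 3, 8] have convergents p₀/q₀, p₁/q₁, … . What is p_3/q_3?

88/41

Using pₖ = aₖpₖ₋₁ + pₖ₋₂, qₖ = aₖqₖ₋₁ + qₖ₋₂ (with p₋₁=1, p₋₂=0, q₋₁=0, q₋₂=1):
  k=0: a=2, p=2, q=1
  k=1: a=6, p=13, q=6
  k=2: a=1, p=15, q=7
  k=3: a=5, p=88, q=41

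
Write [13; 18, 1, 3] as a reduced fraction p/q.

Fold from the inside: start with 3/1.
  1 + 1/3 = 4/3
  18 + 3/4 = 75/4
  13 + 4/75 = 979/75

979/75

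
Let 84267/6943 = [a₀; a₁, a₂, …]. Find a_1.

84267 = 12·6943 + 951   →  a_0 = 12
6943 = 7·951 + 286   →  a_1 = 7

7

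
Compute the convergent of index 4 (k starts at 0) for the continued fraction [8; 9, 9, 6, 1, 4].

Using pₖ = aₖpₖ₋₁ + pₖ₋₂, qₖ = aₖqₖ₋₁ + qₖ₋₂ (with p₋₁=1, p₋₂=0, q₋₁=0, q₋₂=1):
  k=0: a=8, p=8, q=1
  k=1: a=9, p=73, q=9
  k=2: a=9, p=665, q=82
  k=3: a=6, p=4063, q=501
  k=4: a=1, p=4728, q=583

4728/583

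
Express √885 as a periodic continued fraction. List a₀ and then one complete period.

[29; 1, 2, 1, 58]

a₀ = ⌊√885⌋ = 29.
With m₀=0, d₀=1 and mₖ₊₁ = dₖaₖ − mₖ, dₖ₊₁ = (n − mₖ₊₁²)/dₖ, aₖ₊₁ = ⌊(a₀+mₖ₊₁)/dₖ₊₁⌋:
  k=1: m=29, d=44, a=1
  k=2: m=15, d=15, a=2
  k=3: m=15, d=44, a=1
  k=4: m=29, d=1, a=58
d=1 and a=2a₀=58 at k=4, so the next step gives (m, d) = (29, 44) again — its k=1 value — and the period has length 4.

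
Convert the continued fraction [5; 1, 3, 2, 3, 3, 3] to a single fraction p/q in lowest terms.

Using pₖ = aₖpₖ₋₁ + pₖ₋₂ and qₖ = aₖqₖ₋₁ + qₖ₋₂:
  k=0: a=5, p=5, q=1
  k=1: a=1, p=6, q=1
  k=2: a=3, p=23, q=4
  k=3: a=2, p=52, q=9
  k=4: a=3, p=179, q=31
  k=5: a=3, p=589, q=102
  k=6: a=3, p=1946, q=337

1946/337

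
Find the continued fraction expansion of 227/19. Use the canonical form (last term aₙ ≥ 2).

[11; 1, 18]

227 = 11×19 + 18
19 = 1×18 + 1
18 = 18×1 + 0  (stop)
So 227/19 = [11; 1, 18].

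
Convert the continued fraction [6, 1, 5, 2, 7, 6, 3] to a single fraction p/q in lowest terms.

Using pₖ = aₖpₖ₋₁ + pₖ₋₂ and qₖ = aₖqₖ₋₁ + qₖ₋₂:
  k=0: a=6, p=6, q=1
  k=1: a=1, p=7, q=1
  k=2: a=5, p=41, q=6
  k=3: a=2, p=89, q=13
  k=4: a=7, p=664, q=97
  k=5: a=6, p=4073, q=595
  k=6: a=3, p=12883, q=1882

12883/1882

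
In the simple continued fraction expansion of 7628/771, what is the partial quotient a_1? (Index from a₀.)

1

7628 = 9·771 + 689   →  a_0 = 9
771 = 1·689 + 82   →  a_1 = 1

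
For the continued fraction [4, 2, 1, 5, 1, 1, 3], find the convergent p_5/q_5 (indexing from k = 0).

Using pₖ = aₖpₖ₋₁ + pₖ₋₂, qₖ = aₖqₖ₋₁ + qₖ₋₂ (with p₋₁=1, p₋₂=0, q₋₁=0, q₋₂=1):
  k=0: a=4, p=4, q=1
  k=1: a=2, p=9, q=2
  k=2: a=1, p=13, q=3
  k=3: a=5, p=74, q=17
  k=4: a=1, p=87, q=20
  k=5: a=1, p=161, q=37

161/37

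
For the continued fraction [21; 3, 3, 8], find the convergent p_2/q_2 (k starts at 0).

Using pₖ = aₖpₖ₋₁ + pₖ₋₂, qₖ = aₖqₖ₋₁ + qₖ₋₂ (with p₋₁=1, p₋₂=0, q₋₁=0, q₋₂=1):
  k=0: a=21, p=21, q=1
  k=1: a=3, p=64, q=3
  k=2: a=3, p=213, q=10

213/10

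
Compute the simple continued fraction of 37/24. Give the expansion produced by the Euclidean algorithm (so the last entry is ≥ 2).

37 = 1*24 + 13
24 = 1*13 + 11
13 = 1*11 + 2
11 = 5*2 + 1
2 = 2*1 + 0  (stop)
So 37/24 = [1; 1, 1, 5, 2].

[1; 1, 1, 5, 2]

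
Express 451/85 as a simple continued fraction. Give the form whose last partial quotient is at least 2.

[5; 3, 3, 1, 2, 2]

451 = 5*85 + 26
85 = 3*26 + 7
26 = 3*7 + 5
7 = 1*5 + 2
5 = 2*2 + 1
2 = 2*1 + 0  (stop)
So 451/85 = [5; 3, 3, 1, 2, 2].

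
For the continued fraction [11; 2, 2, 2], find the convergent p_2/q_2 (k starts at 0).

Using pₖ = aₖpₖ₋₁ + pₖ₋₂, qₖ = aₖqₖ₋₁ + qₖ₋₂ (with p₋₁=1, p₋₂=0, q₋₁=0, q₋₂=1):
  k=0: a=11, p=11, q=1
  k=1: a=2, p=23, q=2
  k=2: a=2, p=57, q=5

57/5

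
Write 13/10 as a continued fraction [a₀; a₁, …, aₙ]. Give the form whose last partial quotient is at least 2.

[1; 3, 3]

13 = 1×10 + 3
10 = 3×3 + 1
3 = 3×1 + 0  (stop)
So 13/10 = [1; 3, 3].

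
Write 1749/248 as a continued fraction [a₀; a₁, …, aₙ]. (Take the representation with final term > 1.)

[7; 19, 13]

1749 = 7×248 + 13
248 = 19×13 + 1
13 = 13×1 + 0  (stop)
So 1749/248 = [7; 19, 13].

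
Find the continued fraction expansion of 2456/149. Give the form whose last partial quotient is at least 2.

[16; 2, 14, 2, 2]

2456 = 16×149 + 72
149 = 2×72 + 5
72 = 14×5 + 2
5 = 2×2 + 1
2 = 2×1 + 0  (stop)
So 2456/149 = [16; 2, 14, 2, 2].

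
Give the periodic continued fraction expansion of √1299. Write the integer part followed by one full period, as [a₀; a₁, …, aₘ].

[36; 24, 72]

a₀ = ⌊√1299⌋ = 36.
With m₀=0, d₀=1 and mₖ₊₁ = dₖaₖ − mₖ, dₖ₊₁ = (n − mₖ₊₁²)/dₖ, aₖ₊₁ = ⌊(a₀+mₖ₊₁)/dₖ₊₁⌋:
  k=1: m=36, d=3, a=24
  k=2: m=36, d=1, a=72
d=1 and a=2a₀=72 at k=2, so the next step gives (m, d) = (36, 3) again — its k=1 value — and the period has length 2.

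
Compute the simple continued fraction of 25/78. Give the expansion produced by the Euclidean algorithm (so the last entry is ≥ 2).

[0; 3, 8, 3]

25 = 0*78 + 25
78 = 3*25 + 3
25 = 8*3 + 1
3 = 3*1 + 0  (stop)
So 25/78 = [0; 3, 8, 3].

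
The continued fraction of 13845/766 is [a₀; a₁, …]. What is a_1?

13845 = 18·766 + 57   →  a_0 = 18
766 = 13·57 + 25   →  a_1 = 13

13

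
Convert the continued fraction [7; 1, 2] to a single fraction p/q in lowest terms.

Using pₖ = aₖpₖ₋₁ + pₖ₋₂ and qₖ = aₖqₖ₋₁ + qₖ₋₂:
  k=0: a=7, p=7, q=1
  k=1: a=1, p=8, q=1
  k=2: a=2, p=23, q=3

23/3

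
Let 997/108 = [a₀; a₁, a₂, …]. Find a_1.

4

997 = 9·108 + 25   →  a_0 = 9
108 = 4·25 + 8   →  a_1 = 4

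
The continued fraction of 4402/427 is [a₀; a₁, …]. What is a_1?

3

4402 = 10·427 + 132   →  a_0 = 10
427 = 3·132 + 31   →  a_1 = 3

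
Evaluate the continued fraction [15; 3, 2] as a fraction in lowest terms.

107/7

Fold from the inside: start with 2/1.
  3 + 1/2 = 7/2
  15 + 2/7 = 107/7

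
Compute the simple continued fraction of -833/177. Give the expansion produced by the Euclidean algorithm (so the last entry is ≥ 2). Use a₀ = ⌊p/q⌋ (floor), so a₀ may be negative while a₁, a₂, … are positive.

-833 = -5×177 + 52
177 = 3×52 + 21
52 = 2×21 + 10
21 = 2×10 + 1
10 = 10×1 + 0  (stop)
So -833/177 = [-5; 3, 2, 2, 10].

[-5; 3, 2, 2, 10]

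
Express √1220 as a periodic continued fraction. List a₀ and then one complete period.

[34; 1, 12, 1, 68]

a₀ = ⌊√1220⌋ = 34.
With m₀=0, d₀=1 and mₖ₊₁ = dₖaₖ − mₖ, dₖ₊₁ = (n − mₖ₊₁²)/dₖ, aₖ₊₁ = ⌊(a₀+mₖ₊₁)/dₖ₊₁⌋:
  k=1: m=34, d=64, a=1
  k=2: m=30, d=5, a=12
  k=3: m=30, d=64, a=1
  k=4: m=34, d=1, a=68
d=1 and a=2a₀=68 at k=4, so the next step gives (m, d) = (34, 64) again — its k=1 value — and the period has length 4.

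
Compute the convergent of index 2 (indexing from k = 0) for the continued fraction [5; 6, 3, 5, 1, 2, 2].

98/19

Using pₖ = aₖpₖ₋₁ + pₖ₋₂, qₖ = aₖqₖ₋₁ + qₖ₋₂ (with p₋₁=1, p₋₂=0, q₋₁=0, q₋₂=1):
  k=0: a=5, p=5, q=1
  k=1: a=6, p=31, q=6
  k=2: a=3, p=98, q=19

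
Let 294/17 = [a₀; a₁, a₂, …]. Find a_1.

294 = 17·17 + 5   →  a_0 = 17
17 = 3·5 + 2   →  a_1 = 3

3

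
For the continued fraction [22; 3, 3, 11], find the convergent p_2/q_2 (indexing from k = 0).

223/10

Using pₖ = aₖpₖ₋₁ + pₖ₋₂, qₖ = aₖqₖ₋₁ + qₖ₋₂ (with p₋₁=1, p₋₂=0, q₋₁=0, q₋₂=1):
  k=0: a=22, p=22, q=1
  k=1: a=3, p=67, q=3
  k=2: a=3, p=223, q=10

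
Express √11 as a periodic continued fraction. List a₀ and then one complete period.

[3; 3, 6]

a₀ = ⌊√11⌋ = 3.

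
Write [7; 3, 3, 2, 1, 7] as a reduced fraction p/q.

Using pₖ = aₖpₖ₋₁ + pₖ₋₂ and qₖ = aₖqₖ₋₁ + qₖ₋₂:
  k=0: a=7, p=7, q=1
  k=1: a=3, p=22, q=3
  k=2: a=3, p=73, q=10
  k=3: a=2, p=168, q=23
  k=4: a=1, p=241, q=33
  k=5: a=7, p=1855, q=254

1855/254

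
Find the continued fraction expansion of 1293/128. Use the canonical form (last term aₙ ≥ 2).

[10; 9, 1, 5, 2]

1293 = 10*128 + 13
128 = 9*13 + 11
13 = 1*11 + 2
11 = 5*2 + 1
2 = 2*1 + 0  (stop)
So 1293/128 = [10; 9, 1, 5, 2].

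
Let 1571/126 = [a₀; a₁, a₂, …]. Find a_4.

1571 = 12·126 + 59   →  a_0 = 12
126 = 2·59 + 8   →  a_1 = 2
59 = 7·8 + 3   →  a_2 = 7
8 = 2·3 + 2   →  a_3 = 2
3 = 1·2 + 1   →  a_4 = 1

1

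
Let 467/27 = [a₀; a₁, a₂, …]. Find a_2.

2

467 = 17·27 + 8   →  a_0 = 17
27 = 3·8 + 3   →  a_1 = 3
8 = 2·3 + 2   →  a_2 = 2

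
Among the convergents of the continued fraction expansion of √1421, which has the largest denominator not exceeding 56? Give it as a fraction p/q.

√1421 = [37; 1, 2, 3, 2, 3, 2, 1, 74, …] (period length 8).
Convergents:
  p_0/q_0 = 37/1
  p_1/q_1 = 38/1
  p_2/q_2 = 113/3
  p_3/q_3 = 377/10
  p_4/q_4 = 867/23
  p_5/q_5 = 2978/79
q_4 = 23 ≤ 56 < 79 = q_5, so the answer is 867/23.

867/23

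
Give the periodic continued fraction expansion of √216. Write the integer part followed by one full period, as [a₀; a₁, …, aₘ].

a₀ = ⌊√216⌋ = 14.

[14; 1, 2, 3, 2, 1, 28]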